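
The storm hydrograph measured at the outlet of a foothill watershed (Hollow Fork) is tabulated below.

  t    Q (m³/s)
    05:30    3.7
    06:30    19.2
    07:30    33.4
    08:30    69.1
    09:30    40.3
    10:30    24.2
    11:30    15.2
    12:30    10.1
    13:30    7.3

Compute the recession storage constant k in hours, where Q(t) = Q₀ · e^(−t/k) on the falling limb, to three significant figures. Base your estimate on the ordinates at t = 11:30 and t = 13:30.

k ≈ 2.73 h

On the falling limb, Q drops from 15.2 to 7.3 m³/s between t = 11:30 and t = 13:30 (Δt = 2 h).
k = −Δt / ln(Q₂/Q₁) = −2 / ln(7.3/15.2) = 2.73 h.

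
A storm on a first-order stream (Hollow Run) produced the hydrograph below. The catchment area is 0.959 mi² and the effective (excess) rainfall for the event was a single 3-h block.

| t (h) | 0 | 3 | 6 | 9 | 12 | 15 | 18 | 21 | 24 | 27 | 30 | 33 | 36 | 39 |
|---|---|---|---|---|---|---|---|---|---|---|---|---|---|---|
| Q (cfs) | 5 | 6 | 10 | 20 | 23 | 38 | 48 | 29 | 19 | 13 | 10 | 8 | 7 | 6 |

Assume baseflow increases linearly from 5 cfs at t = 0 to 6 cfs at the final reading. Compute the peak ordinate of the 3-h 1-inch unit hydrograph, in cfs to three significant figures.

U_p ≈ 53.2 cfs

Direct runoff: 0.00, 0.92, 4.85, 14.77, 17.69, 32.62, 42.54, 23.46, 13.38, 7.31, 4.23, 2.15, 1.08, 0.00 cfs; ΣQ_DR = 165.0 cfs, peak = 42.54 cfs.
Runoff depth d = ΣQ_DR·Δt / A = 165.0 × 10800 / (0.959 mi²) = 0.7998 in.
The 1-inch UH is the DRH scaled by (1 in)/d, so U_p = 42.54 × 1/0.7998 = 53.2 cfs.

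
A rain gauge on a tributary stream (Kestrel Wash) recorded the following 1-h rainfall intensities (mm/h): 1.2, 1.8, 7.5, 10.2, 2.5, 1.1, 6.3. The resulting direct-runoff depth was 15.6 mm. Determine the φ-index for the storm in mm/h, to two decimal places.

Only the 3 blocks with intensity above φ contribute runoff: 7.5, 10.2, 6.3 mm/h.
Σ(I−φ)·Δt = d  ⇒  (7.5+10.2+6.3 − 3φ)·1 = 15.6
φ = (24.00 − 15.6/1) / 3 = 2.80 mm/h.

φ ≈ 2.80 mm/h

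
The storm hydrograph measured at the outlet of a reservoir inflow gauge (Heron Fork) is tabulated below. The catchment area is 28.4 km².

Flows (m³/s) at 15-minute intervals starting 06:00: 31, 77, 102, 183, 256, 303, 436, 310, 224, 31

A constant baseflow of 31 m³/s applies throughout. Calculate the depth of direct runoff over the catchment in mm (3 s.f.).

Direct runoff: 0.0, 46.0, 71.0, 152.0, 225.0, 272.0, 405.0, 279.0, 193.0, 0.0 m³/s; ΣQ_DR = 1643 m³/s.
V = ΣQ_DR · Δt = 1643 × 900 s = 1.479 × 10^6 m³.
Over A = 28.4 km², depth = V / A = 52.1 mm.

d ≈ 52.1 mm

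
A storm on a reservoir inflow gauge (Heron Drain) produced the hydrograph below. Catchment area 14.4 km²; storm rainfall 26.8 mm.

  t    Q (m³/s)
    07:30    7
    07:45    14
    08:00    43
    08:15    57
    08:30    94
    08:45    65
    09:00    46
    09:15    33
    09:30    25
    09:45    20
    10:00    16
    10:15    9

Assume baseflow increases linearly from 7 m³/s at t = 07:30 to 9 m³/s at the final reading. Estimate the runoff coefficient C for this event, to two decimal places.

C ≈ 0.78

ΣQ_DR = 333.0 m³/s; V = ΣQ_DR·Δt = 2.997 × 10^5 m³.
Runoff depth d = V / A = 20.81 mm.
C = d / P = 20.81 / 26.8 = 0.78.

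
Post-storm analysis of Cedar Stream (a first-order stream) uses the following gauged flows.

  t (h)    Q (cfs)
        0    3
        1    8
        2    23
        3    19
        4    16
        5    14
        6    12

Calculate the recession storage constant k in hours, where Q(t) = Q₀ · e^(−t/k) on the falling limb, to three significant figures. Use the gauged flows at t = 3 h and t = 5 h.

On the falling limb, Q drops from 19 to 14 cfs between t = 3 h and t = 5 h (Δt = 2 h).
k = −Δt / ln(Q₂/Q₁) = −2 / ln(14/19) = 6.55 h.

k ≈ 6.55 h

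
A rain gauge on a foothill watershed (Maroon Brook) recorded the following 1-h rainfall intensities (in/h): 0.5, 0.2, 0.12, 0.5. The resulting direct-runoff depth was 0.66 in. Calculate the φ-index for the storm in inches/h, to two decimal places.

φ ≈ 0.18 in/h

Only the 3 blocks with intensity above φ contribute runoff: 0.5, 0.2, 0.5 in/h.
Σ(I−φ)·Δt = d  ⇒  (0.5+0.2+0.5 − 3φ)·1 = 0.66
φ = (1.200 − 0.66/1) / 3 = 0.18 in/h.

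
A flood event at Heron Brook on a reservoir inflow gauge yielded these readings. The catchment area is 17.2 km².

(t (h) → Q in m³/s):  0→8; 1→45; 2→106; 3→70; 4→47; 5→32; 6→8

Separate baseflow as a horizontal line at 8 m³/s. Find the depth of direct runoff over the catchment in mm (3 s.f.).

d ≈ 54.4 mm

Direct runoff: 0.0, 37.0, 98.0, 62.0, 39.0, 24.0, 0.0 m³/s; ΣQ_DR = 260.0 m³/s.
V = ΣQ_DR · Δt = 260.0 × 3600 s = 9.360 × 10^5 m³.
Over A = 17.2 km², depth = V / A = 54.4 mm.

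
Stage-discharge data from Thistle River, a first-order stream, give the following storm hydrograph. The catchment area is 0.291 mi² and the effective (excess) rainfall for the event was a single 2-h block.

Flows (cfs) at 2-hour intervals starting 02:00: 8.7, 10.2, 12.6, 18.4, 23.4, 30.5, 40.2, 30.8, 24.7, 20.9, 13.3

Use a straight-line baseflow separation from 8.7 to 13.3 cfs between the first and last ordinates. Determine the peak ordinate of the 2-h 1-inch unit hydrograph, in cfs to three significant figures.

Direct runoff: 0.00, 1.04, 2.98, 8.32, 12.86, 19.50, 28.74, 18.88, 12.32, 8.06, 0.00 cfs; ΣQ_DR = 112.7 cfs, peak = 28.74 cfs.
Runoff depth d = ΣQ_DR·Δt / A = 112.7 × 7200 / (0.291 mi²) = 1.200 in.
The 1-inch UH is the DRH scaled by (1 in)/d, so U_p = 28.74 × 1/1.200 = 23.9 cfs.

U_p ≈ 23.9 cfs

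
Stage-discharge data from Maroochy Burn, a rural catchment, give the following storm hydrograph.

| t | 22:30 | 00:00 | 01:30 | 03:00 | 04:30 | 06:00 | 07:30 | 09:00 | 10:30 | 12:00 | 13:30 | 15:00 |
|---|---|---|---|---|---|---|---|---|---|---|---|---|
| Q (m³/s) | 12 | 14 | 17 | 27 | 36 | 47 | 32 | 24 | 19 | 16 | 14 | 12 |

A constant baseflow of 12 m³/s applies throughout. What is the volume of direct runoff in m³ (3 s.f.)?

Direct-runoff ordinates (Q − Q_b): 0.0, 2.0, 5.0, 15.0, 24.0, 35.0, 20.0, 12.0, 7.0, 4.0, 2.0, 0.0 m³/s.
ΣQ_DR = 126.0 m³/s.
With Δt = 1.5 h = 5400 s, V = ΣQ_DR · Δt = 126.0 × 5400 = 6.80 × 10^5 m³.

V ≈ 6.80 × 10^5 m³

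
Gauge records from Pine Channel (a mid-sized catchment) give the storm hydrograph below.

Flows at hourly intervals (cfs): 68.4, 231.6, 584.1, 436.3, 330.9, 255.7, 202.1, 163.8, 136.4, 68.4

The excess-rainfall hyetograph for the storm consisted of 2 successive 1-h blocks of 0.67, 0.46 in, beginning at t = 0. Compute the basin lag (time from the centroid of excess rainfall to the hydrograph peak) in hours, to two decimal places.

Centroid of excess rainfall: t_c = Σ P_i·t̄_i / ΣP_i = 0.9071 h (block centres at 0.5, 1.5 h).
Hydrograph peak occurs at t = 2 h, so basin lag t_L = 2 − 0.9071 = 1.09 h.

t_L ≈ 1.09 h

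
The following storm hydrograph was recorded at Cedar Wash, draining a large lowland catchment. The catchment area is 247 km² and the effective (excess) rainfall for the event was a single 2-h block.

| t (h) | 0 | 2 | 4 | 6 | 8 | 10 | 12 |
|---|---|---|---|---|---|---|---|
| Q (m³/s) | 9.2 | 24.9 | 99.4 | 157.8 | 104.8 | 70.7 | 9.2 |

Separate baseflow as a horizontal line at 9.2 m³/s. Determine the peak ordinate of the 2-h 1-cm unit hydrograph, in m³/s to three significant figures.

Direct runoff: 0.0, 15.7, 90.2, 148.6, 95.6, 61.5, 0.0 m³/s; ΣQ_DR = 411.6 m³/s, peak = 148.6 m³/s.
Runoff depth d = ΣQ_DR·Δt / A = 411.6 × 7200 / (247 km²) = 12.00 mm.
The 1-cm UH is the DRH scaled by (10 mm)/d, so U_p = 148.6 × 10/12.00 = 124 m³/s.

U_p ≈ 124 m³/s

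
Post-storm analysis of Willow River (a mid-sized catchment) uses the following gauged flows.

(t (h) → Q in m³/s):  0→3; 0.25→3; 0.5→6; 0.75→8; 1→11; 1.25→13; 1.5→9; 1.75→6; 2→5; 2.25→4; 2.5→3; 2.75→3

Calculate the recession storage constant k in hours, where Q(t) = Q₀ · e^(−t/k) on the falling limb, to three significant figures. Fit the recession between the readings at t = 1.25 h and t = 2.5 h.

k ≈ 0.852 h

On the falling limb, Q drops from 13 to 3 m³/s between t = 1.25 h and t = 2.5 h (Δt = 1.25 h).
k = −Δt / ln(Q₂/Q₁) = −1.25 / ln(3/13) = 0.852 h.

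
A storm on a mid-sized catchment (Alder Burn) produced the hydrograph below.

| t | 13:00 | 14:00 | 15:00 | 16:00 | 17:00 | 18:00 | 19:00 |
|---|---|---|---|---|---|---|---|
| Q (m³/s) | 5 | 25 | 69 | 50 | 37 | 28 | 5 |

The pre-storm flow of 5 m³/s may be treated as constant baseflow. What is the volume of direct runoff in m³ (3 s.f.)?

V ≈ 6.62 × 10^5 m³

Direct-runoff ordinates (Q − Q_b): 0.0, 20.0, 64.0, 45.0, 32.0, 23.0, 0.0 m³/s.
ΣQ_DR = 184.0 m³/s.
With Δt = 1 h = 3600 s, V = ΣQ_DR · Δt = 184.0 × 3600 = 6.62 × 10^5 m³.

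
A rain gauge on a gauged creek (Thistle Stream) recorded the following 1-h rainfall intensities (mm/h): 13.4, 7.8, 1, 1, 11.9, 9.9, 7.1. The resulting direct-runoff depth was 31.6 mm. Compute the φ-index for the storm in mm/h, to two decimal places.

φ ≈ 3.70 mm/h

Only the 5 blocks with intensity above φ contribute runoff: 13.4, 7.8, 11.9, 9.9, 7.1 mm/h.
Σ(I−φ)·Δt = d  ⇒  (13.4+7.8+11.9+9.9+7.1 − 5φ)·1 = 31.6
φ = (50.10 − 31.6/1) / 5 = 3.70 mm/h.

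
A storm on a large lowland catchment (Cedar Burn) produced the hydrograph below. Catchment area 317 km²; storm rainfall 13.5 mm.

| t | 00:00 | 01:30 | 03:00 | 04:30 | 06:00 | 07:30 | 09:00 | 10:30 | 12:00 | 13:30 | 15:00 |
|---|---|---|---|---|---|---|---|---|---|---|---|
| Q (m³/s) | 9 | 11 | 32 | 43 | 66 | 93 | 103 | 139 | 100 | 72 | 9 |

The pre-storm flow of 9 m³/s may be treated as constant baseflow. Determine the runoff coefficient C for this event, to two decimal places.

ΣQ_DR = 578.0 m³/s; V = ΣQ_DR·Δt = 3.121 × 10^6 m³.
Runoff depth d = V / A = 9.846 mm.
C = d / P = 9.846 / 13.5 = 0.73.

C ≈ 0.73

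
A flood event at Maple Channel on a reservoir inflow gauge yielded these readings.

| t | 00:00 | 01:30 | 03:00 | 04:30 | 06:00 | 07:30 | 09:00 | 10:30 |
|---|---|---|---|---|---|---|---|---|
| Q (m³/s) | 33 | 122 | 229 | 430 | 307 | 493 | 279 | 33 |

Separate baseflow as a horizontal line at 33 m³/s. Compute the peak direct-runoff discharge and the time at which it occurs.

Subtracting baseflow gives direct-runoff ordinates: 0.0, 89.0, 196.0, 397.0, 274.0, 460.0, 246.0, 0.0 m³/s.
The maximum is 460.0 m³/s, occurring at the reading for t = 07:30.

Q_p = 460.0 m³/s at t = 07:30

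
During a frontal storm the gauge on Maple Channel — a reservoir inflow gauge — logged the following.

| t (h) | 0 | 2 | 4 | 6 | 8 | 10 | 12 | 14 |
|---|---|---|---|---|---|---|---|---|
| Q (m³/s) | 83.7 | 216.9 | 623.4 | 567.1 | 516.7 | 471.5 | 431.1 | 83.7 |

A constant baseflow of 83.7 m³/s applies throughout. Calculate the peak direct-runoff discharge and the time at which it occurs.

Subtracting baseflow gives direct-runoff ordinates: 0.0, 133.2, 539.7, 483.4, 433.0, 387.8, 347.4, 0.0 m³/s.
The maximum is 539.7 m³/s, occurring at the reading for t = 4 h.

Q_p = 539.7 m³/s at t = 4 h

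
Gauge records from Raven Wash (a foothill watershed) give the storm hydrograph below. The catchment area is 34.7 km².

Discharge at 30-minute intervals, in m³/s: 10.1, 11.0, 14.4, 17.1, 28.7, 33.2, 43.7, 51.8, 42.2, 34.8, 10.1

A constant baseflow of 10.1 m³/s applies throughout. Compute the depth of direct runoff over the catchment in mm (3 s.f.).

d ≈ 9.65 mm

Direct runoff: 0.0, 0.9, 4.3, 7.0, 18.6, 23.1, 33.6, 41.7, 32.1, 24.7, 0.0 m³/s; ΣQ_DR = 186.0 m³/s.
V = ΣQ_DR · Δt = 186.0 × 1800 s = 3.348 × 10^5 m³.
Over A = 34.7 km², depth = V / A = 9.65 mm.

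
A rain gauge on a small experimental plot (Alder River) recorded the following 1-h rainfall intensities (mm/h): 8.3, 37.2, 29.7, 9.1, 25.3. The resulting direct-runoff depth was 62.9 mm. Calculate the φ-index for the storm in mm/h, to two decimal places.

Only the 3 blocks with intensity above φ contribute runoff: 37.2, 29.7, 25.3 mm/h.
Σ(I−φ)·Δt = d  ⇒  (37.2+29.7+25.3 − 3φ)·1 = 62.9
φ = (92.20 − 62.9/1) / 3 = 9.77 mm/h.

φ ≈ 9.77 mm/h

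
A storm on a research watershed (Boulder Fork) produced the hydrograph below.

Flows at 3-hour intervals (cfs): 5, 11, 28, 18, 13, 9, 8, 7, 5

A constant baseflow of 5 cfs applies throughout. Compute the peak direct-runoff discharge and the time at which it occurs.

Q_p = 23.0 cfs at t = 6 h

Subtracting baseflow gives direct-runoff ordinates: 0.0, 6.0, 23.0, 13.0, 8.0, 4.0, 3.0, 2.0, 0.0 cfs.
The maximum is 23.0 cfs, occurring at the reading for t = 6 h.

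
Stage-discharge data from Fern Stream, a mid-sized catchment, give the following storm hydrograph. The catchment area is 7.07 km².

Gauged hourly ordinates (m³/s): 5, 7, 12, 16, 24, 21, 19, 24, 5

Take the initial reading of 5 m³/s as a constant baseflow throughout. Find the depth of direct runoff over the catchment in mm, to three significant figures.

d ≈ 44.8 mm

Direct runoff: 0.0, 2.0, 7.0, 11.0, 19.0, 16.0, 14.0, 19.0, 0.0 m³/s; ΣQ_DR = 88.00 m³/s.
V = ΣQ_DR · Δt = 88.00 × 3600 s = 3.168 × 10^5 m³.
Over A = 7.07 km², depth = V / A = 44.8 mm.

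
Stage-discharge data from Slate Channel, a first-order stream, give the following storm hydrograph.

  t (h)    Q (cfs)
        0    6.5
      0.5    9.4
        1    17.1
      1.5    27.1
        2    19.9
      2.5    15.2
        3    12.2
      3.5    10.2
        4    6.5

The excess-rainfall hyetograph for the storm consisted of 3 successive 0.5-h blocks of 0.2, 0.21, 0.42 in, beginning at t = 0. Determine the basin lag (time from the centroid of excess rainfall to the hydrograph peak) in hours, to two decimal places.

t_L ≈ 0.62 h

Centroid of excess rainfall: t_c = Σ P_i·t̄_i / ΣP_i = 0.8825 h (block centres at 0.25, 0.75, 1.25 h).
Hydrograph peak occurs at t = 1.5 h, so basin lag t_L = 1.5 − 0.8825 = 0.62 h.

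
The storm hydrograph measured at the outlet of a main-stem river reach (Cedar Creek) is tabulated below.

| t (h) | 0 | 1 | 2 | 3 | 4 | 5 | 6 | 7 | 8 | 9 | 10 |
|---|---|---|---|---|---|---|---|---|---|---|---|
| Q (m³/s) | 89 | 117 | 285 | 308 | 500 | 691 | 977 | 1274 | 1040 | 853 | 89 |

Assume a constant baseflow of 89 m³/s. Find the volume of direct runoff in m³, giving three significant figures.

Direct-runoff ordinates (Q − Q_b): 0.0, 28.0, 196.0, 219.0, 411.0, 602.0, 888.0, 1185.0, 951.0, 764.0, 0.0 m³/s.
ΣQ_DR = 5244 m³/s.
With Δt = 1 h = 3600 s, V = ΣQ_DR · Δt = 5244 × 3600 = 1.89 × 10^7 m³.

V ≈ 1.89 × 10^7 m³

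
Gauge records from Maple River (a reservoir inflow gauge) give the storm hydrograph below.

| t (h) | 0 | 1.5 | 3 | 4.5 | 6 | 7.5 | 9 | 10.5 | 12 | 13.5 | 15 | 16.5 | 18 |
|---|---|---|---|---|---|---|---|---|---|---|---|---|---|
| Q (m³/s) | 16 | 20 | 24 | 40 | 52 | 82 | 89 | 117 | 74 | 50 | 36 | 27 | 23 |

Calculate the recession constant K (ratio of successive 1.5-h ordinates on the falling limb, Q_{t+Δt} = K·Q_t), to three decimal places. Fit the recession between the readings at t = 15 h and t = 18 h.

K ≈ 0.799

Using the recession-limb readings at t = 15 h and t = 18 h: Q falls from 36 to 23 m³/s over 2 intervals.
K = (Q₂/Q₁)^(1/2) = (23/36)^(1/2) = 0.799.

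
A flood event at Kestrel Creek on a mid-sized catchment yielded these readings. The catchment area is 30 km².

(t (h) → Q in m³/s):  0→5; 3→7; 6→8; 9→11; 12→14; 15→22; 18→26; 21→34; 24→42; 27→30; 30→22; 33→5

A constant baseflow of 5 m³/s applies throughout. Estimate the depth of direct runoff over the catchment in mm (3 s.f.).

d ≈ 59.8 mm

Direct runoff: 0.0, 2.0, 3.0, 6.0, 9.0, 17.0, 21.0, 29.0, 37.0, 25.0, 17.0, 0.0 m³/s; ΣQ_DR = 166.0 m³/s.
V = ΣQ_DR · Δt = 166.0 × 10800 s = 1.793 × 10^6 m³.
Over A = 30 km², depth = V / A = 59.8 mm.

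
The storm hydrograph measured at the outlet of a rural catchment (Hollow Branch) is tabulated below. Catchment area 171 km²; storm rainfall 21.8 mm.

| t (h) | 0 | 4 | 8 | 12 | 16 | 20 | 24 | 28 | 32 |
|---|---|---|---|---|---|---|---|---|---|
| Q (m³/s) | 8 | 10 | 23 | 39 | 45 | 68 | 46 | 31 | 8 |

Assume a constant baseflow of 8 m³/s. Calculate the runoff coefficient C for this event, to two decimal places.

ΣQ_DR = 206.0 m³/s; V = ΣQ_DR·Δt = 2.966 × 10^6 m³.
Runoff depth d = V / A = 17.35 mm.
C = d / P = 17.35 / 21.8 = 0.80.

C ≈ 0.80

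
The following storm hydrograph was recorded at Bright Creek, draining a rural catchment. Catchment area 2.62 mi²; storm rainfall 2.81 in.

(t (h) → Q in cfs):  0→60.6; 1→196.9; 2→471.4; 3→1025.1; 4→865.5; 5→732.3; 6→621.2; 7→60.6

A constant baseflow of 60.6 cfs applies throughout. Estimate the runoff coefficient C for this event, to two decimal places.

ΣQ_DR = 3549 cfs; V = ΣQ_DR·Δt = 1.278 × 10^7 ft³.
Runoff depth d = V / A = 2.099 in.
C = d / P = 2.099 / 2.81 = 0.75.

C ≈ 0.75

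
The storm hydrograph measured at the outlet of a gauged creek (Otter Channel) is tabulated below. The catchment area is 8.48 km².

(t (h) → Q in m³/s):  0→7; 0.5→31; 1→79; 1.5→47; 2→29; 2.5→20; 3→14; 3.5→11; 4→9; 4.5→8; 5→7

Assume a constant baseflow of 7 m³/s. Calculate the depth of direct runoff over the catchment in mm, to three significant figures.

d ≈ 39.3 mm

Direct runoff: 0.0, 24.0, 72.0, 40.0, 22.0, 13.0, 7.0, 4.0, 2.0, 1.0, 0.0 m³/s; ΣQ_DR = 185.0 m³/s.
V = ΣQ_DR · Δt = 185.0 × 1800 s = 3.330 × 10^5 m³.
Over A = 8.48 km², depth = V / A = 39.3 mm.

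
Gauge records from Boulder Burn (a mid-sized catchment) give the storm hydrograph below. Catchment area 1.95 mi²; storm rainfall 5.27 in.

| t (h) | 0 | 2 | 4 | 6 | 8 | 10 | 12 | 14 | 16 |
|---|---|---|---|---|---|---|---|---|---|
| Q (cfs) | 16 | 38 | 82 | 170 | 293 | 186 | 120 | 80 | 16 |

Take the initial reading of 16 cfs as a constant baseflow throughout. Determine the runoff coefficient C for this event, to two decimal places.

C ≈ 0.26

ΣQ_DR = 857.0 cfs; V = ΣQ_DR·Δt = 6.170 × 10^6 ft³.
Runoff depth d = V / A = 1.362 in.
C = d / P = 1.362 / 5.27 = 0.26.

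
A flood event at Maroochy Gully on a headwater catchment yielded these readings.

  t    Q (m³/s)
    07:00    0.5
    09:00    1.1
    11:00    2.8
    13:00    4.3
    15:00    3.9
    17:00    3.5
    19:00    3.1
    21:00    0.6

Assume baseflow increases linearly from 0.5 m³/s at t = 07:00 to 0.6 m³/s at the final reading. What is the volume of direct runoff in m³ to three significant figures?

V ≈ 1.11 × 10^5 m³

Direct-runoff ordinates (Q − Q_b): 0.00, 0.59, 2.27, 3.76, 3.34, 2.93, 2.51, 0.00 m³/s.
ΣQ_DR = 15.40 m³/s.
With Δt = 2 h = 7200 s, V = ΣQ_DR · Δt = 15.40 × 7200 = 1.11 × 10^5 m³.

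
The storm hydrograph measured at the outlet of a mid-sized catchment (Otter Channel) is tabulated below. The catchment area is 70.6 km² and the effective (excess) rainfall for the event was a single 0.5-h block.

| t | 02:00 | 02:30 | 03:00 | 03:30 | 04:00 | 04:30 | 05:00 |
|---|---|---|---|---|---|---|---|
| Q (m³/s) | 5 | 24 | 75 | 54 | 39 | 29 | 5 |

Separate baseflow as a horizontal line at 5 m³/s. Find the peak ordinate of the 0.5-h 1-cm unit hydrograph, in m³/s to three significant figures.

Direct runoff: 0.0, 19.0, 70.0, 49.0, 34.0, 24.0, 0.0 m³/s; ΣQ_DR = 196.0 m³/s, peak = 70.0 m³/s.
Runoff depth d = ΣQ_DR·Δt / A = 196.0 × 1800 / (70.6 km²) = 4.997 mm.
The 1-cm UH is the DRH scaled by (10 mm)/d, so U_p = 70.0 × 10/4.997 = 140 m³/s.

U_p ≈ 140 m³/s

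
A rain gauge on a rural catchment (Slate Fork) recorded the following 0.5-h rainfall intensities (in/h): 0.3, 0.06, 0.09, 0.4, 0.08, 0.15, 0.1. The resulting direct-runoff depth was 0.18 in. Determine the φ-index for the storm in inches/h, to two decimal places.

Only the 2 blocks with intensity above φ contribute runoff: 0.3, 0.4 in/h.
Σ(I−φ)·Δt = d  ⇒  (0.3+0.4 − 2φ)·0.5 = 0.18
φ = (0.7000 − 0.18/0.5) / 2 = 0.17 in/h.

φ ≈ 0.17 in/h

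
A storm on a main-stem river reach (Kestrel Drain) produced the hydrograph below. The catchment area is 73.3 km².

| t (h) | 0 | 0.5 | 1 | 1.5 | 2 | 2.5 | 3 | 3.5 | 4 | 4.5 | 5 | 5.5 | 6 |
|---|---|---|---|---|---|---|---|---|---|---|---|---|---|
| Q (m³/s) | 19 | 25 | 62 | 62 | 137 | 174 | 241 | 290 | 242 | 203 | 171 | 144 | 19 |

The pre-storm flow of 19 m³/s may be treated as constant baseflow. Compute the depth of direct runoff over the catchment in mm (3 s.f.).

d ≈ 37.9 mm

Direct runoff: 0.0, 6.0, 43.0, 43.0, 118.0, 155.0, 222.0, 271.0, 223.0, 184.0, 152.0, 125.0, 0.0 m³/s; ΣQ_DR = 1542 m³/s.
V = ΣQ_DR · Δt = 1542 × 1800 s = 2.776 × 10^6 m³.
Over A = 73.3 km², depth = V / A = 37.9 mm.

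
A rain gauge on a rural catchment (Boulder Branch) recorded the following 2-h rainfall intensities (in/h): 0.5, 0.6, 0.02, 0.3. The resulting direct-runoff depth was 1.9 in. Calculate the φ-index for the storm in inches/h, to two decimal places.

φ ≈ 0.15 in/h

Only the 3 blocks with intensity above φ contribute runoff: 0.5, 0.6, 0.3 in/h.
Σ(I−φ)·Δt = d  ⇒  (0.5+0.6+0.3 − 3φ)·2 = 1.9
φ = (1.400 − 1.9/2) / 3 = 0.15 in/h.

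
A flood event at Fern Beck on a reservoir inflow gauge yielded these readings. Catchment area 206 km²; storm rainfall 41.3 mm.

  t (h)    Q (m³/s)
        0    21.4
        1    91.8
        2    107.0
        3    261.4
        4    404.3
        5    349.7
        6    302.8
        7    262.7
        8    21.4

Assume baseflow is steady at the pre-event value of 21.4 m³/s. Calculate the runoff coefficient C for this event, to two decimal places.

C ≈ 0.69

ΣQ_DR = 1630 m³/s; V = ΣQ_DR·Δt = 5.868 × 10^6 m³.
Runoff depth d = V / A = 28.48 mm.
C = d / P = 28.48 / 41.3 = 0.69.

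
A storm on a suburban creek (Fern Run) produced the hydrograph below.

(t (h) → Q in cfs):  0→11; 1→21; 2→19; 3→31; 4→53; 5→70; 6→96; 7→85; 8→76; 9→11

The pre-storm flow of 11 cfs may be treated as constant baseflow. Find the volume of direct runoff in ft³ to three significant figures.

Direct-runoff ordinates (Q − Q_b): 0.0, 10.0, 8.0, 20.0, 42.0, 59.0, 85.0, 74.0, 65.0, 0.0 cfs.
ΣQ_DR = 363.0 cfs.
With Δt = 1 h = 3600 s, V = ΣQ_DR · Δt = 363.0 × 3600 = 1.31 × 10^6 ft³.

V ≈ 1.31 × 10^6 ft³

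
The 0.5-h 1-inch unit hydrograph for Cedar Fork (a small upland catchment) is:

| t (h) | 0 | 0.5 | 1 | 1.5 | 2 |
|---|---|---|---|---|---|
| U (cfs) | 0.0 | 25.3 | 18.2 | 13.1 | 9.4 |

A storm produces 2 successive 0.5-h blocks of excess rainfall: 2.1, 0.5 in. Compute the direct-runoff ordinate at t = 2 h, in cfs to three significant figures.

By discrete convolution, Q_j = Σ (P_i / 1 in) · U_{j−i}.
At t = 2 h (j=4): Q = (2.1/1)·9.4 + (0.5/1)·13.1 = 26.3 cfs.

Q ≈ 26.3 cfs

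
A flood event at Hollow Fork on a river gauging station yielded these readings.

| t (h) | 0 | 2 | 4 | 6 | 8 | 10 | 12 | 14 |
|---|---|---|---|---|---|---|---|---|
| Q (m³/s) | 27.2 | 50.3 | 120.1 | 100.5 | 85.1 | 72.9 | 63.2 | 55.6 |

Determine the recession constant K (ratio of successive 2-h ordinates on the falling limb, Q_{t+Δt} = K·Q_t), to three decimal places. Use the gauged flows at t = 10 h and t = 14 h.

K ≈ 0.873

Using the recession-limb readings at t = 10 h and t = 14 h: Q falls from 72.9 to 55.6 m³/s over 2 intervals.
K = (Q₂/Q₁)^(1/2) = (55.6/72.9)^(1/2) = 0.873.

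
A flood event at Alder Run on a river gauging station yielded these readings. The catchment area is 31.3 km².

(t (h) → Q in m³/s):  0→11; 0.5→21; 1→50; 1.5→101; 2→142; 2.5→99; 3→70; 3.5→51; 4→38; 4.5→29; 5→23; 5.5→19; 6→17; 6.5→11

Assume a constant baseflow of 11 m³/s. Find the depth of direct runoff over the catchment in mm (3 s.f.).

Direct runoff: 0.0, 10.0, 39.0, 90.0, 131.0, 88.0, 59.0, 40.0, 27.0, 18.0, 12.0, 8.0, 6.0, 0.0 m³/s; ΣQ_DR = 528.0 m³/s.
V = ΣQ_DR · Δt = 528.0 × 1800 s = 9.504 × 10^5 m³.
Over A = 31.3 km², depth = V / A = 30.4 mm.

d ≈ 30.4 mm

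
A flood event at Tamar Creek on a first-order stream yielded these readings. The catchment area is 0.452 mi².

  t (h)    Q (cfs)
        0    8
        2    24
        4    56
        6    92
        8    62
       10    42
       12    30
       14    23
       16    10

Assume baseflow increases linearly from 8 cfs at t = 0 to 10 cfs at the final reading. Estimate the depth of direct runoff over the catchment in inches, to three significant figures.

d ≈ 1.82 in

Direct runoff: 0.00, 15.75, 47.50, 83.25, 53.00, 32.75, 20.50, 13.25, 0.00 cfs; ΣQ_DR = 266.0 cfs.
V = ΣQ_DR · Δt = 266.0 × 7200 s = 1.915 × 10^6 ft³.
Over A = 0.452 mi², depth = V / A = 1.82 in.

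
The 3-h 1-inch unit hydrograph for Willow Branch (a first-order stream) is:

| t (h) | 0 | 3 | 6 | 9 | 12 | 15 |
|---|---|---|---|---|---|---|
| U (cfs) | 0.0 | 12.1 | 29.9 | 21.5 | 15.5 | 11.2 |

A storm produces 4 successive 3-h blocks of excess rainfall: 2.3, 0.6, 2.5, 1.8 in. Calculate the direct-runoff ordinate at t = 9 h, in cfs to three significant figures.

Q ≈ 97.6 cfs

By discrete convolution, Q_j = Σ (P_i / 1 in) · U_{j−i}.
At t = 9 h (j=3): Q = (2.3/1)·21.5 + (0.6/1)·29.9 + (2.5/1)·12.1 + (1.8/1)·0.0 = 97.6 cfs.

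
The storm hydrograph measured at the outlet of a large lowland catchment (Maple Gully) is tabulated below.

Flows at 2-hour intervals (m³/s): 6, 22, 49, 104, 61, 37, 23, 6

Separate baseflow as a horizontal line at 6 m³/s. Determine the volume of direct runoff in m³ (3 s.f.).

V ≈ 1.87 × 10^6 m³

Direct-runoff ordinates (Q − Q_b): 0.0, 16.0, 43.0, 98.0, 55.0, 31.0, 17.0, 0.0 m³/s.
ΣQ_DR = 260.0 m³/s.
With Δt = 2 h = 7200 s, V = ΣQ_DR · Δt = 260.0 × 7200 = 1.87 × 10^6 m³.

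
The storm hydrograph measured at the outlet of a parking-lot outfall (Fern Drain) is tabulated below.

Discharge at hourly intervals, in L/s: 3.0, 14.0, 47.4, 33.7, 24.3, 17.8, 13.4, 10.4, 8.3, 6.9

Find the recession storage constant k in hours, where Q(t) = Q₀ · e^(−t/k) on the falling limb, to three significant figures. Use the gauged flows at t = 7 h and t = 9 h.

On the falling limb, Q drops from 10.4 to 6.9 L/s between t = 7 h and t = 9 h (Δt = 2 h).
k = −Δt / ln(Q₂/Q₁) = −2 / ln(6.9/10.4) = 4.87 h.

k ≈ 4.87 h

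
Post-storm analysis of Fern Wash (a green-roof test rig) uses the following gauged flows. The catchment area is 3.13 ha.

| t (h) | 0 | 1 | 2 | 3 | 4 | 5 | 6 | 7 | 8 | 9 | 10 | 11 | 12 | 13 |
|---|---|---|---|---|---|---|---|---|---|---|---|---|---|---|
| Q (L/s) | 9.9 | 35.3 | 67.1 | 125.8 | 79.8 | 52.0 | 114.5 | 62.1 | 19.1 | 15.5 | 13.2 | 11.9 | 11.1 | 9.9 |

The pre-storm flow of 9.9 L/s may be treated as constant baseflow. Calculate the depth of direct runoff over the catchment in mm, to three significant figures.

Direct runoff: 0.0, 25.4, 57.2, 115.9, 69.9, 42.1, 104.6, 52.2, 9.2, 5.6, 3.3, 2.0, 1.2, 0.0 L/s; ΣQ_DR = 488.6 L/s.
V = ΣQ_DR · Δt = 488.6 × 3600 s = 1.759 × 10^6 L.
Over A = 3.13 ha, depth = V / A = 56.2 mm.

d ≈ 56.2 mm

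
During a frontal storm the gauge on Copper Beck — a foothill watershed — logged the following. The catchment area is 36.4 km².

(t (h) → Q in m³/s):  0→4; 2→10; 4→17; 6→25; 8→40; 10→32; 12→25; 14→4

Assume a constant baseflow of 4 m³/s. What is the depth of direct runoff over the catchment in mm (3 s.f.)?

d ≈ 24.7 mm

Direct runoff: 0.0, 6.0, 13.0, 21.0, 36.0, 28.0, 21.0, 0.0 m³/s; ΣQ_DR = 125.0 m³/s.
V = ΣQ_DR · Δt = 125.0 × 7200 s = 9.000 × 10^5 m³.
Over A = 36.4 km², depth = V / A = 24.7 mm.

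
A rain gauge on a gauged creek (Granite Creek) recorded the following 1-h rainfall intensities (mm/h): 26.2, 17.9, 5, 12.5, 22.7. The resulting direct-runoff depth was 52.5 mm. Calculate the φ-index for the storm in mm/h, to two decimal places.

φ ≈ 6.70 mm/h

Only the 4 blocks with intensity above φ contribute runoff: 26.2, 17.9, 12.5, 22.7 mm/h.
Σ(I−φ)·Δt = d  ⇒  (26.2+17.9+12.5+22.7 − 4φ)·1 = 52.5
φ = (79.30 − 52.5/1) / 4 = 6.70 mm/h.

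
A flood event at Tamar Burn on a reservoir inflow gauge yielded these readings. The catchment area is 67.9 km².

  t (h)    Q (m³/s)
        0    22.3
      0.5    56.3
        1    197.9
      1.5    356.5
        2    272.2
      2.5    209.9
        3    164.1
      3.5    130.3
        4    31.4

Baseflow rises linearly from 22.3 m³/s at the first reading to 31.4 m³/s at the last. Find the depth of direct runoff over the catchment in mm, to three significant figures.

Direct runoff: 0.00, 32.86, 173.32, 330.79, 245.35, 181.91, 134.97, 100.04, 0.00 m³/s; ΣQ_DR = 1199 m³/s.
V = ΣQ_DR · Δt = 1199 × 1800 s = 2.159 × 10^6 m³.
Over A = 67.9 km², depth = V / A = 31.8 mm.

d ≈ 31.8 mm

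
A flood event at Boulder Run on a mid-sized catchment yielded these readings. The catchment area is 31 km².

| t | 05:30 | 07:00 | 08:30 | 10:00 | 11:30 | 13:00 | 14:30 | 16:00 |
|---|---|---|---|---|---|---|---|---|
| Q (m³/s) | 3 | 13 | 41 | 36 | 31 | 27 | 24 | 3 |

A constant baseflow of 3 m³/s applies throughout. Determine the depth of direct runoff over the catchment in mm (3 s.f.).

Direct runoff: 0.0, 10.0, 38.0, 33.0, 28.0, 24.0, 21.0, 0.0 m³/s; ΣQ_DR = 154.0 m³/s.
V = ΣQ_DR · Δt = 154.0 × 5400 s = 8.316 × 10^5 m³.
Over A = 31 km², depth = V / A = 26.8 mm.

d ≈ 26.8 mm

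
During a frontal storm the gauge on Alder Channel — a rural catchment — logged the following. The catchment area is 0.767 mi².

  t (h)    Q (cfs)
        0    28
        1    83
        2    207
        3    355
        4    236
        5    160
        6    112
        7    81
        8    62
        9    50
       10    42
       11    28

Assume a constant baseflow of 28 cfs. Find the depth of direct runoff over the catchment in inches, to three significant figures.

Direct runoff: 0.0, 55.0, 179.0, 327.0, 208.0, 132.0, 84.0, 53.0, 34.0, 22.0, 14.0, 0.0 cfs; ΣQ_DR = 1108 cfs.
V = ΣQ_DR · Δt = 1108 × 3600 s = 3.989 × 10^6 ft³.
Over A = 0.767 mi², depth = V / A = 2.24 in.

d ≈ 2.24 in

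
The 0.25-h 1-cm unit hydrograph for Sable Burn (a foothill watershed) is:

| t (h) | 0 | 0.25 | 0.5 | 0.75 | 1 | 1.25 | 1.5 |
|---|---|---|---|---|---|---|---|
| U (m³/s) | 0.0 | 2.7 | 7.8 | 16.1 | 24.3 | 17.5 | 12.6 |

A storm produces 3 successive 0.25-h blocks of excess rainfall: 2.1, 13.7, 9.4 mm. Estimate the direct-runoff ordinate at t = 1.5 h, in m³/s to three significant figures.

By discrete convolution, Q_j = Σ (P_i / 10 mm) · U_{j−i}.
At t = 1.5 h (j=6): Q = (2.1/10)·12.6 + (13.7/10)·17.5 + (9.4/10)·24.3 = 49.5 m³/s.

Q ≈ 49.5 m³/s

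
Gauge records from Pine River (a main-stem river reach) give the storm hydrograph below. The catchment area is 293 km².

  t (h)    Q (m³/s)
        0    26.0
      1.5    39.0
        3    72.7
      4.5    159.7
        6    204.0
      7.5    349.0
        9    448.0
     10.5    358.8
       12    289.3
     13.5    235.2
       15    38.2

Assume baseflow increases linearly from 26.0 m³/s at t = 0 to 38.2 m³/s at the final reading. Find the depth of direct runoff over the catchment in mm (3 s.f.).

d ≈ 34.4 mm

Direct runoff: 0.00, 11.78, 44.26, 130.04, 173.12, 316.90, 414.68, 324.26, 253.54, 198.22, 0.00 m³/s; ΣQ_DR = 1867 m³/s.
V = ΣQ_DR · Δt = 1867 × 5400 s = 1.008 × 10^7 m³.
Over A = 293 km², depth = V / A = 34.4 mm.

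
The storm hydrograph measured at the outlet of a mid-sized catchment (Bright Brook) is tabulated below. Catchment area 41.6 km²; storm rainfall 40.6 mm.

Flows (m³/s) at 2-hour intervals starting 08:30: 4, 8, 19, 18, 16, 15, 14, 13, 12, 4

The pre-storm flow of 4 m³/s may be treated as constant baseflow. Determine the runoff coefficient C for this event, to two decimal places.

ΣQ_DR = 83.00 m³/s; V = ΣQ_DR·Δt = 5.976 × 10^5 m³.
Runoff depth d = V / A = 14.37 mm.
C = d / P = 14.37 / 40.6 = 0.35.

C ≈ 0.35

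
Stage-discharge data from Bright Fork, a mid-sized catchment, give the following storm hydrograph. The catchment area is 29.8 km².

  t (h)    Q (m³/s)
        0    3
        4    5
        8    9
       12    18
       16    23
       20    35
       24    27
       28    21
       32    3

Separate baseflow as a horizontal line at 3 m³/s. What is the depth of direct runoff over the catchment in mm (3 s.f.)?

Direct runoff: 0.0, 2.0, 6.0, 15.0, 20.0, 32.0, 24.0, 18.0, 0.0 m³/s; ΣQ_DR = 117.0 m³/s.
V = ΣQ_DR · Δt = 117.0 × 14400 s = 1.685 × 10^6 m³.
Over A = 29.8 km², depth = V / A = 56.5 mm.

d ≈ 56.5 mm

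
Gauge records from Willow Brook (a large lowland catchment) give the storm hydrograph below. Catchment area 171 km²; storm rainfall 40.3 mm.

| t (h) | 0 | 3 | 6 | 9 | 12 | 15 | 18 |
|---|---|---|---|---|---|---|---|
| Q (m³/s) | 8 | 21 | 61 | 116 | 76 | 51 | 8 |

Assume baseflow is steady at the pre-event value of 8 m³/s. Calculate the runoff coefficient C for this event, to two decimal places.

C ≈ 0.45

ΣQ_DR = 285.0 m³/s; V = ΣQ_DR·Δt = 3.078 × 10^6 m³.
Runoff depth d = V / A = 18.00 mm.
C = d / P = 18.00 / 40.3 = 0.45.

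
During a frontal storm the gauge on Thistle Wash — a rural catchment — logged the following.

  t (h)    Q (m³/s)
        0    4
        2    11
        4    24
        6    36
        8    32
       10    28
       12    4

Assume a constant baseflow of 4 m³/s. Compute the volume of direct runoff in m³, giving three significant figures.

V ≈ 7.99 × 10^5 m³

Direct-runoff ordinates (Q − Q_b): 0.0, 7.0, 20.0, 32.0, 28.0, 24.0, 0.0 m³/s.
ΣQ_DR = 111.0 m³/s.
With Δt = 2 h = 7200 s, V = ΣQ_DR · Δt = 111.0 × 7200 = 7.99 × 10^5 m³.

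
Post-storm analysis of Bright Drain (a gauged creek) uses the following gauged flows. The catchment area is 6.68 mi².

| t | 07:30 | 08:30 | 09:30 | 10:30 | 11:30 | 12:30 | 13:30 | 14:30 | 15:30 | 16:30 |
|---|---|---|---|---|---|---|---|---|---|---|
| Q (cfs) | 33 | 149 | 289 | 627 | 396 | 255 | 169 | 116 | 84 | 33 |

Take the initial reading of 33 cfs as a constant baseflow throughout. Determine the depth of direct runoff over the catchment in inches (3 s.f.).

d ≈ 0.422 in

Direct runoff: 0.0, 116.0, 256.0, 594.0, 363.0, 222.0, 136.0, 83.0, 51.0, 0.0 cfs; ΣQ_DR = 1821 cfs.
V = ΣQ_DR · Δt = 1821 × 3600 s = 6.556 × 10^6 ft³.
Over A = 6.68 mi², depth = V / A = 0.422 in.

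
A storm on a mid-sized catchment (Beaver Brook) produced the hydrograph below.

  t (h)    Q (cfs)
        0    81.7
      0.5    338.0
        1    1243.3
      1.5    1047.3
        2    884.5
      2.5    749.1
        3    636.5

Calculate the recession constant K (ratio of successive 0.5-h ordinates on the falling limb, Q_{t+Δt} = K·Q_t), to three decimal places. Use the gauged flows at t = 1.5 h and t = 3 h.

Using the recession-limb readings at t = 1.5 h and t = 3 h: Q falls from 1047.3 to 636.5 cfs over 3 intervals.
K = (Q₂/Q₁)^(1/3) = (636.5/1047.3)^(1/3) = 0.847.

K ≈ 0.847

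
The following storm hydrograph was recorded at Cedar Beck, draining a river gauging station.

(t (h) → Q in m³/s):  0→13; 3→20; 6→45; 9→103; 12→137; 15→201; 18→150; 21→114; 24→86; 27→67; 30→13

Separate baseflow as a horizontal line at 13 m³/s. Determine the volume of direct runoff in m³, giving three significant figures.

Direct-runoff ordinates (Q − Q_b): 0.0, 7.0, 32.0, 90.0, 124.0, 188.0, 137.0, 101.0, 73.0, 54.0, 0.0 m³/s.
ΣQ_DR = 806.0 m³/s.
With Δt = 3 h = 10800 s, V = ΣQ_DR · Δt = 806.0 × 10800 = 8.70 × 10^6 m³.

V ≈ 8.70 × 10^6 m³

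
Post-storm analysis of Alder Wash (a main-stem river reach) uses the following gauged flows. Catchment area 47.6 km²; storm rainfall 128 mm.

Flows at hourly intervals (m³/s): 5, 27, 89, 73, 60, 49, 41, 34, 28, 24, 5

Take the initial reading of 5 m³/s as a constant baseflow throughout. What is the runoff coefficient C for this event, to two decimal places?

ΣQ_DR = 380.0 m³/s; V = ΣQ_DR·Δt = 1.368 × 10^6 m³.
Runoff depth d = V / A = 28.74 mm.
C = d / P = 28.74 / 128 = 0.22.

C ≈ 0.22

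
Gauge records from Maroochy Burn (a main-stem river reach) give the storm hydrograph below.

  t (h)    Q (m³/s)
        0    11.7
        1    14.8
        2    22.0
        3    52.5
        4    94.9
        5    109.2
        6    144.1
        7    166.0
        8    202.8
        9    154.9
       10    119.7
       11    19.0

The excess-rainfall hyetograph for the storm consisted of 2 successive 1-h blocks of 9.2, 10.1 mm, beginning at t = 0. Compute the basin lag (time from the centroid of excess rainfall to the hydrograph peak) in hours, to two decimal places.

t_L ≈ 6.98 h

Centroid of excess rainfall: t_c = Σ P_i·t̄_i / ΣP_i = 1.0233 h (block centres at 0.5, 1.5 h).
Hydrograph peak occurs at t = 8 h, so basin lag t_L = 8 − 1.0233 = 6.98 h.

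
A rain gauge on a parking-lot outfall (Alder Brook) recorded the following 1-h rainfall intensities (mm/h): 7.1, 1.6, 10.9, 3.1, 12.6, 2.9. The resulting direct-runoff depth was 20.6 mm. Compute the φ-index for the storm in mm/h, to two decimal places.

Only the 3 blocks with intensity above φ contribute runoff: 7.1, 10.9, 12.6 mm/h.
Σ(I−φ)·Δt = d  ⇒  (7.1+10.9+12.6 − 3φ)·1 = 20.6
φ = (30.60 − 20.6/1) / 3 = 3.33 mm/h.

φ ≈ 3.33 mm/h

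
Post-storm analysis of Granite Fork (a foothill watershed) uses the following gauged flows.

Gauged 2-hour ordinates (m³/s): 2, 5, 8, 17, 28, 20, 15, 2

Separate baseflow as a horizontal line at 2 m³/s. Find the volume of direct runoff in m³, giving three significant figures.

V ≈ 5.83 × 10^5 m³

Direct-runoff ordinates (Q − Q_b): 0.0, 3.0, 6.0, 15.0, 26.0, 18.0, 13.0, 0.0 m³/s.
ΣQ_DR = 81.00 m³/s.
With Δt = 2 h = 7200 s, V = ΣQ_DR · Δt = 81.00 × 7200 = 5.83 × 10^5 m³.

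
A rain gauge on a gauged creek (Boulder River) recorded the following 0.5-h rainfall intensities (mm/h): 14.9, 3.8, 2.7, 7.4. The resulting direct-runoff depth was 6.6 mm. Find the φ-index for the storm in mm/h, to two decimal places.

Only the 2 blocks with intensity above φ contribute runoff: 14.9, 7.4 mm/h.
Σ(I−φ)·Δt = d  ⇒  (14.9+7.4 − 2φ)·0.5 = 6.6
φ = (22.30 − 6.6/0.5) / 2 = 4.55 mm/h.

φ ≈ 4.55 mm/h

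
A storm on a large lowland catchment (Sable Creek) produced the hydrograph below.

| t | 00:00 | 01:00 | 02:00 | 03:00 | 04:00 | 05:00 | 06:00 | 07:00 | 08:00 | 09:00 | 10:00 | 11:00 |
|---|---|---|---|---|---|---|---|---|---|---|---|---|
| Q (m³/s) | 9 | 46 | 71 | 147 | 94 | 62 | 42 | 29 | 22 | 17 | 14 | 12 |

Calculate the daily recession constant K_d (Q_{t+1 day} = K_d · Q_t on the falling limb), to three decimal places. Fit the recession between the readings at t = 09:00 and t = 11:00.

K_d ≈ 0.015

Between t = 09:00 and t = 11:00 the flow falls from 17 to 12 m³/s over 2×1 h = 2 h.
Per-interval ratio K = (12/17)^(1/2) = 0.8402; K_d = K^(24/1) = 0.015.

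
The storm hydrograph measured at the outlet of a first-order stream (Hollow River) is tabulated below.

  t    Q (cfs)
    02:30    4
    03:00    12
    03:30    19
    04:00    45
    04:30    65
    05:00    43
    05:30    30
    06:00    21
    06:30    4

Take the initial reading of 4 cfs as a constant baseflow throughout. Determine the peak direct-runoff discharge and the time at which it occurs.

Subtracting baseflow gives direct-runoff ordinates: 0.0, 8.0, 15.0, 41.0, 61.0, 39.0, 26.0, 17.0, 0.0 cfs.
The maximum is 61.0 cfs, occurring at the reading for t = 04:30.

Q_p = 61.0 cfs at t = 04:30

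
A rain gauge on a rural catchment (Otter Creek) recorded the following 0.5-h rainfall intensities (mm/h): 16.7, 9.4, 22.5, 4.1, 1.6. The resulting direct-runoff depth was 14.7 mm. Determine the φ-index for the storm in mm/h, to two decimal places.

Only the 3 blocks with intensity above φ contribute runoff: 16.7, 9.4, 22.5 mm/h.
Σ(I−φ)·Δt = d  ⇒  (16.7+9.4+22.5 − 3φ)·0.5 = 14.7
φ = (48.60 − 14.7/0.5) / 3 = 6.40 mm/h.

φ ≈ 6.40 mm/h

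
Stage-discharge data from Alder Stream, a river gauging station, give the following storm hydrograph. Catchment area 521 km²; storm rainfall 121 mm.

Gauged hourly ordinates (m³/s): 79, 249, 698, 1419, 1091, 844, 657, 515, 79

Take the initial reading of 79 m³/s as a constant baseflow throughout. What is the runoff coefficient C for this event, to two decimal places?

C ≈ 0.28

ΣQ_DR = 4920 m³/s; V = ΣQ_DR·Δt = 1.771 × 10^7 m³.
Runoff depth d = V / A = 34.00 mm.
C = d / P = 34.00 / 121 = 0.28.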